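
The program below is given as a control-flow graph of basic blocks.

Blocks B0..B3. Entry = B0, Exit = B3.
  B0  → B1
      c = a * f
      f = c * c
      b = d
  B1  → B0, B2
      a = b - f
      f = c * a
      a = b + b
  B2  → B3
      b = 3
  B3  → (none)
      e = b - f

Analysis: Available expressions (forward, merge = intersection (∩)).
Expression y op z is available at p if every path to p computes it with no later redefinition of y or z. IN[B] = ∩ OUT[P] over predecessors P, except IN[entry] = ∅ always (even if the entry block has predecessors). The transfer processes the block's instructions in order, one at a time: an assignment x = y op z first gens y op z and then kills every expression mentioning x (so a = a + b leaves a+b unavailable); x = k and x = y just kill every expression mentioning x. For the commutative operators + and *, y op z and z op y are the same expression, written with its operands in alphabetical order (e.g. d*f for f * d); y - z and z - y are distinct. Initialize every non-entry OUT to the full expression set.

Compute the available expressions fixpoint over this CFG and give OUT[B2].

Per-block solution:
  B0:  IN={}  OUT={c*c}
  B1:  IN={c*c}  OUT={b+b, c*c}
  B2:  IN={b+b, c*c}  OUT={c*c}
  B3:  IN={c*c}  OUT={b-f, c*c}

Merge at B2: IN[B2] = OUT[B1] = {b+b, c*c}
Applying B2's transfer function to that IN value gives OUT[B2] (row B2 above).

Answer: {c*c}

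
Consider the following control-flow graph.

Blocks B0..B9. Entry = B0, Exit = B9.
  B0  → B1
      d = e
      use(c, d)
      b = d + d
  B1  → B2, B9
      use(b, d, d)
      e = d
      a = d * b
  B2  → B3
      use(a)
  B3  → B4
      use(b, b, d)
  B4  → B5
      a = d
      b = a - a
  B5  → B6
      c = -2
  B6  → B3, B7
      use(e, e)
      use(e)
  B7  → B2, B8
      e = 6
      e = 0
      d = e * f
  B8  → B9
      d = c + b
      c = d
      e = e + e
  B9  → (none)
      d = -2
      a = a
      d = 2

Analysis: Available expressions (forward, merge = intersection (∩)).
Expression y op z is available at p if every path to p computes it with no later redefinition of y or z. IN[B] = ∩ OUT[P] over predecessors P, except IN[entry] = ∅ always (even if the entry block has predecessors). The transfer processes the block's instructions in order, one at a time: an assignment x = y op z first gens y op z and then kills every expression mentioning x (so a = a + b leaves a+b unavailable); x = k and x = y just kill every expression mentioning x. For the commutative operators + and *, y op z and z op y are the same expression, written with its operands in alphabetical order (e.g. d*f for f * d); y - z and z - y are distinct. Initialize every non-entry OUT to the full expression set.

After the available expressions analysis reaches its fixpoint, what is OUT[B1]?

Per-block solution:
  B0:   IN={}   OUT={d+d}
  B1:   IN={d+d}   OUT={b*d, d+d}
  B2:   IN={}   OUT={}
  B3:   IN={}   OUT={}
  B4:   IN={}   OUT={a-a}
  B5:   IN={a-a}   OUT={a-a}
  B6:   IN={a-a}   OUT={a-a}
  B7:   IN={a-a}   OUT={a-a, e*f}
  B8:   IN={a-a, e*f}   OUT={a-a}
  B9:   IN={}   OUT={}

Merge at B1: IN[B1] = OUT[B0] = {d+d}
Applying B1's transfer function to that IN value gives OUT[B1] (row B1 above).

Answer: {b*d, d+d}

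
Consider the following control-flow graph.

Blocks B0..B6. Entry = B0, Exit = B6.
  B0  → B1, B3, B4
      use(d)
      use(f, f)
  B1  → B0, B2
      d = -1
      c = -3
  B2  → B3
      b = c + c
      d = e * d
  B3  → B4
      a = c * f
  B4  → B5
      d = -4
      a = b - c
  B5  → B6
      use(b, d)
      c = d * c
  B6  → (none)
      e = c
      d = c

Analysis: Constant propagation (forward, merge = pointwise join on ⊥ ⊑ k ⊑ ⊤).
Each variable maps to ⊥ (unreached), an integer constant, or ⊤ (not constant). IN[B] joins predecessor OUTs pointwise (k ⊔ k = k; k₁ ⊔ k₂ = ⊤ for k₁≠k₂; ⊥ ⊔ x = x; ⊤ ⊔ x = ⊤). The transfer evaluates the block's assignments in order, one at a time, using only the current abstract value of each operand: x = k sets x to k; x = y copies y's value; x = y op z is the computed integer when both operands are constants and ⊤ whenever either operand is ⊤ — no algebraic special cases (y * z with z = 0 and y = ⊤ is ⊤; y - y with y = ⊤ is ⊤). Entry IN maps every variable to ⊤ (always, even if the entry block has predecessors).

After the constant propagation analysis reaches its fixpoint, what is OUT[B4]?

Answer: {a: ⊤, b: ⊤, c: ⊤, d: -4, e: ⊤, f: ⊤}

Trace:
Per-block solution:
  B0: | IN=(all ⊤) | OUT=(all ⊤)
  B1: | IN=(all ⊤) | OUT={c:-3, d:-1; rest ⊤}
  B2: | IN={c:-3, d:-1; rest ⊤} | OUT={b:-6, c:-3; rest ⊤}
  B3: | IN=(all ⊤) | OUT=(all ⊤)
  B4: | IN=(all ⊤) | OUT={d:-4; rest ⊤}
  B5: | IN={d:-4; rest ⊤} | OUT={d:-4; rest ⊤}
  B6: | IN={d:-4; rest ⊤} | OUT=(all ⊤)

Merge at B4: IN[B4] = OUT[B0] ⊔ OUT[B3] = {a: ⊤, b: ⊤, c: ⊤, d: ⊤, e: ⊤, f: ⊤}
Applying B4's transfer function to that IN value gives OUT[B4] (row B4 above).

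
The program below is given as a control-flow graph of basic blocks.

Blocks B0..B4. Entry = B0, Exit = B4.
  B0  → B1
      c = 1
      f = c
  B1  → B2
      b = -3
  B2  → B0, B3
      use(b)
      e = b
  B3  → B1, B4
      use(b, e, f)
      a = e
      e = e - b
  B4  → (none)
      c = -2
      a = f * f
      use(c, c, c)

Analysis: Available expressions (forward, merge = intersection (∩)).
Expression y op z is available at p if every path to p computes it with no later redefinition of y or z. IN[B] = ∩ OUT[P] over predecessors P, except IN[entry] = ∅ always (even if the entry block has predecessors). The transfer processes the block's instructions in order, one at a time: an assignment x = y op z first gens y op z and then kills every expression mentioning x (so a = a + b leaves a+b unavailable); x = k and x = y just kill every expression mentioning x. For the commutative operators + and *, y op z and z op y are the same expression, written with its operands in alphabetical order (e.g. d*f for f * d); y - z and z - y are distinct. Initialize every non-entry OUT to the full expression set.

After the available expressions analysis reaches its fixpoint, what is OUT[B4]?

Answer: {f*f}

Trace:
Fixpoint table:
  B0:  IN={}  OUT={}
  B1:  IN={}  OUT={}
  B2:  IN={}  OUT={}
  B3:  IN={}  OUT={}
  B4:  IN={}  OUT={f*f}

Merge at B4: IN[B4] = OUT[B3] = {}
Applying B4's transfer function to that IN value gives OUT[B4] (row B4 above).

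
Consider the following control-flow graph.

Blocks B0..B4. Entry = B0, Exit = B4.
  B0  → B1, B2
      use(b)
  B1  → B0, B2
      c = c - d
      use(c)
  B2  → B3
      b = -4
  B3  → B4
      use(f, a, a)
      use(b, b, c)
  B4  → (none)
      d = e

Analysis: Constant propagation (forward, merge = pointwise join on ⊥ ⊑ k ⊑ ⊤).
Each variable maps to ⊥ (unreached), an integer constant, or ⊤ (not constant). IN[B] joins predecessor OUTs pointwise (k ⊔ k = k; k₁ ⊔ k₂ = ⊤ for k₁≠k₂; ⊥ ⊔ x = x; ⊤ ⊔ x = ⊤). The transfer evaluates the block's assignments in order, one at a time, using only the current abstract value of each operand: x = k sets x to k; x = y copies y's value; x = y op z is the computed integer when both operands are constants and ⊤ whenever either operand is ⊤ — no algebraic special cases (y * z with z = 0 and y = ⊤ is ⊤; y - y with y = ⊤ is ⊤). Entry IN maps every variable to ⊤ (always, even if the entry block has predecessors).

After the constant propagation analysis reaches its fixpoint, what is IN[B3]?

Converged values:
  B0:   IN=(all ⊤)   OUT=(all ⊤)
  B1:   IN=(all ⊤)   OUT=(all ⊤)
  B2:   IN=(all ⊤)   OUT={b:-4; rest ⊤}
  B3:   IN={b:-4; rest ⊤}   OUT={b:-4; rest ⊤}
  B4:   IN={b:-4; rest ⊤}   OUT={b:-4; rest ⊤}

Merge at B3: IN[B3] = OUT[B2] = {a: ⊤, b: -4, c: ⊤, d: ⊤, e: ⊤, f: ⊤}

Answer: {a: ⊤, b: -4, c: ⊤, d: ⊤, e: ⊤, f: ⊤}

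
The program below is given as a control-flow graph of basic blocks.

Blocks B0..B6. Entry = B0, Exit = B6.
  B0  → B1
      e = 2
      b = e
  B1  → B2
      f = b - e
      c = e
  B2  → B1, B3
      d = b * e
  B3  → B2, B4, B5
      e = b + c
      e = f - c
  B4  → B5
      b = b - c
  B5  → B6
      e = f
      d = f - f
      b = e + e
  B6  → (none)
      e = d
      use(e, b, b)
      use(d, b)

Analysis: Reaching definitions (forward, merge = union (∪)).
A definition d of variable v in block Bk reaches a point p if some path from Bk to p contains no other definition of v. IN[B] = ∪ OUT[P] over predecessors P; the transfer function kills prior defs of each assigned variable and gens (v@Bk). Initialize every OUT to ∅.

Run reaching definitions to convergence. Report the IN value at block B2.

Answer: {b@B0, c@B1, d@B2, e@B0, e@B3, f@B1}

Working:
Converged values:
  B0:   IN={}   OUT={b@B0, e@B0}
  B1:   IN={b@B0, c@B1, d@B2, e@B0, e@B3, f@B1}   OUT={b@B0, c@B1, d@B2, e@B0, e@B3, f@B1}
  B2:   IN={b@B0, c@B1, d@B2, e@B0, e@B3, f@B1}   OUT={b@B0, c@B1, d@B2, e@B0, e@B3, f@B1}
  B3:   IN={b@B0, c@B1, d@B2, e@B0, e@B3, f@B1}   OUT={b@B0, c@B1, d@B2, e@B3, f@B1}
  B4:   IN={b@B0, c@B1, d@B2, e@B3, f@B1}   OUT={b@B4, c@B1, d@B2, e@B3, f@B1}
  B5:   IN={b@B0, b@B4, c@B1, d@B2, e@B3, f@B1}   OUT={b@B5, c@B1, d@B5, e@B5, f@B1}
  B6:   IN={b@B5, c@B1, d@B5, e@B5, f@B1}   OUT={b@B5, c@B1, d@B5, e@B6, f@B1}

Merge at B2: IN[B2] = OUT[B1] ⊔ OUT[B3] = {b@B0, c@B1, d@B2, e@B0, e@B3, f@B1}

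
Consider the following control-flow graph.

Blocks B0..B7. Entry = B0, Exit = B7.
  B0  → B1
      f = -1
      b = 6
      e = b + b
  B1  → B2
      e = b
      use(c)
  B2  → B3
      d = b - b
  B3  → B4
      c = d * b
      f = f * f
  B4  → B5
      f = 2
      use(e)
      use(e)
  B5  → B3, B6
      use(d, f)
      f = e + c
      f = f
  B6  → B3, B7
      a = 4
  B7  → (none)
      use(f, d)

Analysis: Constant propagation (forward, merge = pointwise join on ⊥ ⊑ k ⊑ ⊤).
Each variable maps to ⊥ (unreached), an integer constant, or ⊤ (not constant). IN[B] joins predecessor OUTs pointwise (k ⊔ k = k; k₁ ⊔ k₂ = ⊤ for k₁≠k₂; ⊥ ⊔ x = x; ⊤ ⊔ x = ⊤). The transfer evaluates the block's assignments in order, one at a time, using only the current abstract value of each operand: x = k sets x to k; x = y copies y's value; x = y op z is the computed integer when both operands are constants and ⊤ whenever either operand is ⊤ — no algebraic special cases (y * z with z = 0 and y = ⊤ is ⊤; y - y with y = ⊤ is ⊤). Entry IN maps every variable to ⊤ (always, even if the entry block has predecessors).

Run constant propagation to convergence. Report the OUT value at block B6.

Converged values:
  B0:   IN=(all ⊤)   OUT={b:6, e:12, f:-1; rest ⊤}
  B1:   IN={b:6, e:12, f:-1; rest ⊤}   OUT={b:6, e:6, f:-1; rest ⊤}
  B2:   IN={b:6, e:6, f:-1; rest ⊤}   OUT={b:6, d:0, e:6, f:-1; rest ⊤}
  B3:   IN={b:6, d:0, e:6; rest ⊤}   OUT={b:6, c:0, d:0, e:6; rest ⊤}
  B4:   IN={b:6, c:0, d:0, e:6; rest ⊤}   OUT={b:6, c:0, d:0, e:6, f:2; rest ⊤}
  B5:   IN={b:6, c:0, d:0, e:6, f:2; rest ⊤}   OUT={b:6, c:0, d:0, e:6, f:6; rest ⊤}
  B6:   IN={b:6, c:0, d:0, e:6, f:6; rest ⊤}   OUT={a:4, b:6, c:0, d:0, e:6, f:6; rest ⊤}
  B7:   IN={a:4, b:6, c:0, d:0, e:6, f:6; rest ⊤}   OUT={a:4, b:6, c:0, d:0, e:6, f:6; rest ⊤}

Merge at B6: IN[B6] = OUT[B5] = {a: ⊤, b: 6, c: 0, d: 0, e: 6, f: 6}
Applying B6's transfer function to that IN value gives OUT[B6] (row B6 above).

Answer: {a: 4, b: 6, c: 0, d: 0, e: 6, f: 6}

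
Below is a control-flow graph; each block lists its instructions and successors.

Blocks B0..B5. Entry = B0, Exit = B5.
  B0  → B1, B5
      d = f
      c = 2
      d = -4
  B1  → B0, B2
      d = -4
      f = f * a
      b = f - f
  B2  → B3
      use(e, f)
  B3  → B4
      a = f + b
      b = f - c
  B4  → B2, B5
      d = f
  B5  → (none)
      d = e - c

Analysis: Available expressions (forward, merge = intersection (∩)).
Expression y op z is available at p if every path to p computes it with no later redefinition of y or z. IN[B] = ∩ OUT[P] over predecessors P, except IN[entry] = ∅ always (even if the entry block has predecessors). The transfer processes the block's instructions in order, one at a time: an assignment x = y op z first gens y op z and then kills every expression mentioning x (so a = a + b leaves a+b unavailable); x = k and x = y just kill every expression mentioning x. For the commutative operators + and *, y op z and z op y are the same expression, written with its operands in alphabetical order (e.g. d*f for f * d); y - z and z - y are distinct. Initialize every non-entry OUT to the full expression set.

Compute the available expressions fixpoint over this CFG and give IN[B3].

Answer: {f-f}

Trace:
Converged values:
  B0: | IN={} | OUT={}
  B1: | IN={} | OUT={f-f}
  B2: | IN={f-f} | OUT={f-f}
  B3: | IN={f-f} | OUT={f-c, f-f}
  B4: | IN={f-c, f-f} | OUT={f-c, f-f}
  B5: | IN={} | OUT={e-c}

Merge at B3: IN[B3] = OUT[B2] = {f-f}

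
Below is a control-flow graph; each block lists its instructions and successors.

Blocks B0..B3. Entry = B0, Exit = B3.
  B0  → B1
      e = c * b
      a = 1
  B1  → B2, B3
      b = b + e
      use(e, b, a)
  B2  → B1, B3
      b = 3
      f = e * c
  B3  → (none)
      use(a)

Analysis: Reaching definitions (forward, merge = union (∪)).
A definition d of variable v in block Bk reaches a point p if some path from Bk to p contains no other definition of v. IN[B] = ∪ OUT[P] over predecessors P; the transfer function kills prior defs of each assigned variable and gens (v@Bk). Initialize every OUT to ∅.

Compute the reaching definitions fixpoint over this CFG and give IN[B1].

Converged values:
  B0:  IN={}  OUT={a@B0, e@B0}
  B1:  IN={a@B0, b@B2, e@B0, f@B2}  OUT={a@B0, b@B1, e@B0, f@B2}
  B2:  IN={a@B0, b@B1, e@B0, f@B2}  OUT={a@B0, b@B2, e@B0, f@B2}
  B3:  IN={a@B0, b@B1, b@B2, e@B0, f@B2}  OUT={a@B0, b@B1, b@B2, e@B0, f@B2}

Merge at B1: IN[B1] = OUT[B0] ⊔ OUT[B2] = {a@B0, b@B2, e@B0, f@B2}

Answer: {a@B0, b@B2, e@B0, f@B2}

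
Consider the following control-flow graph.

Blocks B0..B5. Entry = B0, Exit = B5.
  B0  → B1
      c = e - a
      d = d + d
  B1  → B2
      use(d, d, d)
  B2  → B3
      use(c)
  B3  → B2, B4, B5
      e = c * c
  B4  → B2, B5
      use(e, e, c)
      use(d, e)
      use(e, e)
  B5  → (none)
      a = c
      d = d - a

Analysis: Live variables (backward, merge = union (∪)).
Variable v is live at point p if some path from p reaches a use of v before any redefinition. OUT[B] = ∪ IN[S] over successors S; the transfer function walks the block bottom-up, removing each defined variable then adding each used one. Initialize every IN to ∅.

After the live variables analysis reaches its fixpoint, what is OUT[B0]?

Answer: {c, d}

Trace:
Converged values:
  B0:  IN={a, d, e}  OUT={c, d}
  B1:  IN={c, d}  OUT={c, d}
  B2:  IN={c, d}  OUT={c, d}
  B3:  IN={c, d}  OUT={c, d, e}
  B4:  IN={c, d, e}  OUT={c, d}
  B5:  IN={c, d}  OUT={}

Merge at B0: OUT[B0] = IN[B1] = {c, d}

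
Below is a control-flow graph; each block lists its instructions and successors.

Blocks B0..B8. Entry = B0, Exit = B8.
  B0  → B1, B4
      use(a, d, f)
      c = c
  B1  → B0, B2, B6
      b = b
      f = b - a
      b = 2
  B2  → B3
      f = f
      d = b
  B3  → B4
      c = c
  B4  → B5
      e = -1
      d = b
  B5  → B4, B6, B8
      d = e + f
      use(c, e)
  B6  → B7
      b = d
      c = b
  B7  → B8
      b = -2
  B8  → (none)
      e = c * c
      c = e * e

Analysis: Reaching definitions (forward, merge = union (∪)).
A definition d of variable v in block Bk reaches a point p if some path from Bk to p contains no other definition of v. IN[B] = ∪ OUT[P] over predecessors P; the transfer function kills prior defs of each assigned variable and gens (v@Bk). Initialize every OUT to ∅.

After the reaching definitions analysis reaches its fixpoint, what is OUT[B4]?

Per-block solution:
  B0:  IN={b@B1, c@B0, f@B1}  OUT={b@B1, c@B0, f@B1}
  B1:  IN={b@B1, c@B0, f@B1}  OUT={b@B1, c@B0, f@B1}
  B2:  IN={b@B1, c@B0, f@B1}  OUT={b@B1, c@B0, d@B2, f@B2}
  B3:  IN={b@B1, c@B0, d@B2, f@B2}  OUT={b@B1, c@B3, d@B2, f@B2}
  B4:  IN={b@B1, c@B0, c@B3, d@B2, d@B5, e@B4, f@B1, f@B2}  OUT={b@B1, c@B0, c@B3, d@B4, e@B4, f@B1, f@B2}
  B5:  IN={b@B1, c@B0, c@B3, d@B4, e@B4, f@B1, f@B2}  OUT={b@B1, c@B0, c@B3, d@B5, e@B4, f@B1, f@B2}
  B6:  IN={b@B1, c@B0, c@B3, d@B5, e@B4, f@B1, f@B2}  OUT={b@B6, c@B6, d@B5, e@B4, f@B1, f@B2}
  B7:  IN={b@B6, c@B6, d@B5, e@B4, f@B1, f@B2}  OUT={b@B7, c@B6, d@B5, e@B4, f@B1, f@B2}
  B8:  IN={b@B1, b@B7, c@B0, c@B3, c@B6, d@B5, e@B4, f@B1, f@B2}  OUT={b@B1, b@B7, c@B8, d@B5, e@B8, f@B1, f@B2}

Merge at B4: IN[B4] = OUT[B0] ⊔ OUT[B3] ⊔ OUT[B5] = {b@B1, c@B0, c@B3, d@B2, d@B5, e@B4, f@B1, f@B2}
Applying B4's transfer function to that IN value gives OUT[B4] (row B4 above).

Answer: {b@B1, c@B0, c@B3, d@B4, e@B4, f@B1, f@B2}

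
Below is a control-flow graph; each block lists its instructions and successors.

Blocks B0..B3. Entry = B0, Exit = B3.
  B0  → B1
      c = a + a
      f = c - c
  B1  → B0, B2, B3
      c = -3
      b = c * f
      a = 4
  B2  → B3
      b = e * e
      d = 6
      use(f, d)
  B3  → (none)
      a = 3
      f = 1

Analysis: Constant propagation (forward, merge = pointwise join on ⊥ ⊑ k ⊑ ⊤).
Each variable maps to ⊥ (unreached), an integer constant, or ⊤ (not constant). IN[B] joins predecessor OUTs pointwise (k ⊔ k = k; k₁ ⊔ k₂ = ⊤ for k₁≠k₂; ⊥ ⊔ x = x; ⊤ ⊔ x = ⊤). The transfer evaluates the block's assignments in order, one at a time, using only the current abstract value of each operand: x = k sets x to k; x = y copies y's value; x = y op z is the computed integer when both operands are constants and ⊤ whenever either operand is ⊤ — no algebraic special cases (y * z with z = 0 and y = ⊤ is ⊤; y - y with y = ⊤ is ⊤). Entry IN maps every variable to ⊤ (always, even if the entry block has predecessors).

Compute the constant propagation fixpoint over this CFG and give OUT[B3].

Converged values:
  B0:   IN=(all ⊤)   OUT=(all ⊤)
  B1:   IN=(all ⊤)   OUT={a:4, c:-3; rest ⊤}
  B2:   IN={a:4, c:-3; rest ⊤}   OUT={a:4, c:-3, d:6; rest ⊤}
  B3:   IN={a:4, c:-3; rest ⊤}   OUT={a:3, c:-3, f:1; rest ⊤}

Merge at B3: IN[B3] = OUT[B1] ⊔ OUT[B2] = {a: 4, b: ⊤, c: -3, d: ⊤, e: ⊤, f: ⊤}
Applying B3's transfer function to that IN value gives OUT[B3] (row B3 above).

Answer: {a: 3, b: ⊤, c: -3, d: ⊤, e: ⊤, f: 1}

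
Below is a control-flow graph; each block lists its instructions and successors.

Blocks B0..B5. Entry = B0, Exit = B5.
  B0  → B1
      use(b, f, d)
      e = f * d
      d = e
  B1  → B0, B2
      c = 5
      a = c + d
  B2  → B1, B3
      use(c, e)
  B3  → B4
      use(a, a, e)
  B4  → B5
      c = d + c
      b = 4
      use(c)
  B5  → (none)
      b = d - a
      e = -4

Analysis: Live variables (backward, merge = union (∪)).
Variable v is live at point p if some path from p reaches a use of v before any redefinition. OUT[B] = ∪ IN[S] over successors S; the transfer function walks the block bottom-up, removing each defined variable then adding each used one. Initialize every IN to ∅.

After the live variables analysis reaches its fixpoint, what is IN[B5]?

Per-block solution:
  B0:   IN={b, d, f}   OUT={b, d, e, f}
  B1:   IN={b, d, e, f}   OUT={a, b, c, d, e, f}
  B2:   IN={a, b, c, d, e, f}   OUT={a, b, c, d, e, f}
  B3:   IN={a, c, d, e}   OUT={a, c, d}
  B4:   IN={a, c, d}   OUT={a, d}
  B5:   IN={a, d}   OUT={}

B5 is the boundary node: OUT[B5] = {}
Applying B5's transfer function to that OUT value gives IN[B5] (row B5 above).

Answer: {a, d}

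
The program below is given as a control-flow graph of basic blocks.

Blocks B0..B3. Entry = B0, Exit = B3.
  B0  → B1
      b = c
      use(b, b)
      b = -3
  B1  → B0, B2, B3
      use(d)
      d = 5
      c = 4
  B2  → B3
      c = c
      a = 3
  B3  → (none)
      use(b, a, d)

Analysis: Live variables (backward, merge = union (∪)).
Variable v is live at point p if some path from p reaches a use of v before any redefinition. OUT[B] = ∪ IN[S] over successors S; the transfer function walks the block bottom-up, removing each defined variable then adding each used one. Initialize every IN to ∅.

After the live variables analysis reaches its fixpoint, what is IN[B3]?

Answer: {a, b, d}

Trace:
Fixpoint table:
  B0: | IN={a, c, d} | OUT={a, b, d}
  B1: | IN={a, b, d} | OUT={a, b, c, d}
  B2: | IN={b, c, d} | OUT={a, b, d}
  B3: | IN={a, b, d} | OUT={}

B3 is the boundary node: OUT[B3] = {}
Applying B3's transfer function to that OUT value gives IN[B3] (row B3 above).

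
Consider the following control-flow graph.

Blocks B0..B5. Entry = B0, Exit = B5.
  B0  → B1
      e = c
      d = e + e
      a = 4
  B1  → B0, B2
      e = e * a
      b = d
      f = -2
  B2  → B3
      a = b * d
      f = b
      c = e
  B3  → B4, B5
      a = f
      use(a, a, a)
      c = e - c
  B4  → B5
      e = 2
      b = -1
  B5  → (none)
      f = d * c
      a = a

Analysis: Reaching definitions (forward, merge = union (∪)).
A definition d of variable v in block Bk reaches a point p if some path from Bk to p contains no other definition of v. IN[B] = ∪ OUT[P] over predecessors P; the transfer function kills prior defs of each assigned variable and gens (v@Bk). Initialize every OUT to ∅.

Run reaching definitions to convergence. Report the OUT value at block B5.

Fixpoint table:
  B0:   IN={a@B0, b@B1, d@B0, e@B1, f@B1}   OUT={a@B0, b@B1, d@B0, e@B0, f@B1}
  B1:   IN={a@B0, b@B1, d@B0, e@B0, f@B1}   OUT={a@B0, b@B1, d@B0, e@B1, f@B1}
  B2:   IN={a@B0, b@B1, d@B0, e@B1, f@B1}   OUT={a@B2, b@B1, c@B2, d@B0, e@B1, f@B2}
  B3:   IN={a@B2, b@B1, c@B2, d@B0, e@B1, f@B2}   OUT={a@B3, b@B1, c@B3, d@B0, e@B1, f@B2}
  B4:   IN={a@B3, b@B1, c@B3, d@B0, e@B1, f@B2}   OUT={a@B3, b@B4, c@B3, d@B0, e@B4, f@B2}
  B5:   IN={a@B3, b@B1, b@B4, c@B3, d@B0, e@B1, e@B4, f@B2}   OUT={a@B5, b@B1, b@B4, c@B3, d@B0, e@B1, e@B4, f@B5}

Merge at B5: IN[B5] = OUT[B3] ⊔ OUT[B4] = {a@B3, b@B1, b@B4, c@B3, d@B0, e@B1, e@B4, f@B2}
Applying B5's transfer function to that IN value gives OUT[B5] (row B5 above).

Answer: {a@B5, b@B1, b@B4, c@B3, d@B0, e@B1, e@B4, f@B5}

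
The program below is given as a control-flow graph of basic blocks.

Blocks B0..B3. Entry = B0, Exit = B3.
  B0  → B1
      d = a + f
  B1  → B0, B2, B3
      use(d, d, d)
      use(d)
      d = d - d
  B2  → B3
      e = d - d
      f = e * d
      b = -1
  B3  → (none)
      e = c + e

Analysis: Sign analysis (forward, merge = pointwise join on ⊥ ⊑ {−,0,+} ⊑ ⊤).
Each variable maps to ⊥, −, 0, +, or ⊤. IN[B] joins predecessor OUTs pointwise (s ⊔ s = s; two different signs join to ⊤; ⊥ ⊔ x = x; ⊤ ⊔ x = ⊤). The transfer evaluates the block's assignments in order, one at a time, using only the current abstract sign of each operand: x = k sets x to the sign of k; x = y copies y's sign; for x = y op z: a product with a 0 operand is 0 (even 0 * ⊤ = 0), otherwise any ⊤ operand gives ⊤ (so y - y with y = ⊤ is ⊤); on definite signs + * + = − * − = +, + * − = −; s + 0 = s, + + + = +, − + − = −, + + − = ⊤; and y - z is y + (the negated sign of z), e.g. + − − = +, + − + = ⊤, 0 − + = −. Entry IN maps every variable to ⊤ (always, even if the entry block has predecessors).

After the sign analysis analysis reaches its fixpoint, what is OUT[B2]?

Per-block solution:
  B0:  IN=(all ⊤)  OUT=(all ⊤)
  B1:  IN=(all ⊤)  OUT=(all ⊤)
  B2:  IN=(all ⊤)  OUT={b:-; rest ⊤}
  B3:  IN=(all ⊤)  OUT=(all ⊤)

Merge at B2: IN[B2] = OUT[B1] = {a: ⊤, b: ⊤, c: ⊤, d: ⊤, e: ⊤, f: ⊤}
Applying B2's transfer function to that IN value gives OUT[B2] (row B2 above).

Answer: {a: ⊤, b: -, c: ⊤, d: ⊤, e: ⊤, f: ⊤}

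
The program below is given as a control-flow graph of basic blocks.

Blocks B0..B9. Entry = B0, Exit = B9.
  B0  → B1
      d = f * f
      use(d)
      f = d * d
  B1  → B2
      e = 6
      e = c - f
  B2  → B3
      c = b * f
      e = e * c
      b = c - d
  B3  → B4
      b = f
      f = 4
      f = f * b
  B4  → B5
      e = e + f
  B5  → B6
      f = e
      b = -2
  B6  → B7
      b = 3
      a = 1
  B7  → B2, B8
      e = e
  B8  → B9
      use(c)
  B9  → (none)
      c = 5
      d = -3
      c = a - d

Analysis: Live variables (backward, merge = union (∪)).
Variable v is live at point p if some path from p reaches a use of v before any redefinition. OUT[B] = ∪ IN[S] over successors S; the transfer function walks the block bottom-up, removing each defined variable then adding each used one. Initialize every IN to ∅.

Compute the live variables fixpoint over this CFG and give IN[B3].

Answer: {c, d, e, f}

Derivation:
Converged values:
  B0:  IN={b, c, f}  OUT={b, c, d, f}
  B1:  IN={b, c, d, f}  OUT={b, d, e, f}
  B2:  IN={b, d, e, f}  OUT={c, d, e, f}
  B3:  IN={c, d, e, f}  OUT={c, d, e, f}
  B4:  IN={c, d, e, f}  OUT={c, d, e}
  B5:  IN={c, d, e}  OUT={c, d, e, f}
  B6:  IN={c, d, e, f}  OUT={a, b, c, d, e, f}
  B7:  IN={a, b, c, d, e, f}  OUT={a, b, c, d, e, f}
  B8:  IN={a, c}  OUT={a}
  B9:  IN={a}  OUT={}

Merge at B3: OUT[B3] = IN[B4] = {c, d, e, f}
Applying B3's transfer function to that OUT value gives IN[B3] (row B3 above).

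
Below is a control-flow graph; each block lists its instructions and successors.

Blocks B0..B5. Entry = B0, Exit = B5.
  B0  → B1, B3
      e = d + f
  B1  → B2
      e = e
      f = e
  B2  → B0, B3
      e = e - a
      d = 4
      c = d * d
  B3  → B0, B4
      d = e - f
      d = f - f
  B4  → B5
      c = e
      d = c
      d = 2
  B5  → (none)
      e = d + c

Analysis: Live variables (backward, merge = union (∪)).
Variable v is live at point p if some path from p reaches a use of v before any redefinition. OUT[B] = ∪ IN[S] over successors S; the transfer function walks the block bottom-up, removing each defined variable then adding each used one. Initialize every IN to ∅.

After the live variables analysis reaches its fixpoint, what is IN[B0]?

Fixpoint table:
  B0: | IN={a, d, f} | OUT={a, e, f}
  B1: | IN={a, e} | OUT={a, e, f}
  B2: | IN={a, e, f} | OUT={a, d, e, f}
  B3: | IN={a, e, f} | OUT={a, d, e, f}
  B4: | IN={e} | OUT={c, d}
  B5: | IN={c, d} | OUT={}

Merge at B0: OUT[B0] = IN[B1] ⊔ IN[B3] = {a, e, f}
Applying B0's transfer function to that OUT value gives IN[B0] (row B0 above).

Answer: {a, d, f}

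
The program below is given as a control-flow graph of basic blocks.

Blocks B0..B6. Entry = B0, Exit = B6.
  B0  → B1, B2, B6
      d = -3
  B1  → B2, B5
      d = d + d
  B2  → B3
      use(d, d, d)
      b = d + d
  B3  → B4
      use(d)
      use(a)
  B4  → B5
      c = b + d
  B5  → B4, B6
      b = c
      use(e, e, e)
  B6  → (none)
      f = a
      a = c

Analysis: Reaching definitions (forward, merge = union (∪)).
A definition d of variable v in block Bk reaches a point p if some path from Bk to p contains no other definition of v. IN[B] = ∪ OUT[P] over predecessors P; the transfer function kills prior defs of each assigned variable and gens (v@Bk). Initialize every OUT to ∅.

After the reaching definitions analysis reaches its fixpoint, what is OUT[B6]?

Answer: {a@B6, b@B5, c@B4, d@B0, d@B1, f@B6}

Derivation:
Converged values:
  B0:  IN={}  OUT={d@B0}
  B1:  IN={d@B0}  OUT={d@B1}
  B2:  IN={d@B0, d@B1}  OUT={b@B2, d@B0, d@B1}
  B3:  IN={b@B2, d@B0, d@B1}  OUT={b@B2, d@B0, d@B1}
  B4:  IN={b@B2, b@B5, c@B4, d@B0, d@B1}  OUT={b@B2, b@B5, c@B4, d@B0, d@B1}
  B5:  IN={b@B2, b@B5, c@B4, d@B0, d@B1}  OUT={b@B5, c@B4, d@B0, d@B1}
  B6:  IN={b@B5, c@B4, d@B0, d@B1}  OUT={a@B6, b@B5, c@B4, d@B0, d@B1, f@B6}

Merge at B6: IN[B6] = OUT[B0] ⊔ OUT[B5] = {b@B5, c@B4, d@B0, d@B1}
Applying B6's transfer function to that IN value gives OUT[B6] (row B6 above).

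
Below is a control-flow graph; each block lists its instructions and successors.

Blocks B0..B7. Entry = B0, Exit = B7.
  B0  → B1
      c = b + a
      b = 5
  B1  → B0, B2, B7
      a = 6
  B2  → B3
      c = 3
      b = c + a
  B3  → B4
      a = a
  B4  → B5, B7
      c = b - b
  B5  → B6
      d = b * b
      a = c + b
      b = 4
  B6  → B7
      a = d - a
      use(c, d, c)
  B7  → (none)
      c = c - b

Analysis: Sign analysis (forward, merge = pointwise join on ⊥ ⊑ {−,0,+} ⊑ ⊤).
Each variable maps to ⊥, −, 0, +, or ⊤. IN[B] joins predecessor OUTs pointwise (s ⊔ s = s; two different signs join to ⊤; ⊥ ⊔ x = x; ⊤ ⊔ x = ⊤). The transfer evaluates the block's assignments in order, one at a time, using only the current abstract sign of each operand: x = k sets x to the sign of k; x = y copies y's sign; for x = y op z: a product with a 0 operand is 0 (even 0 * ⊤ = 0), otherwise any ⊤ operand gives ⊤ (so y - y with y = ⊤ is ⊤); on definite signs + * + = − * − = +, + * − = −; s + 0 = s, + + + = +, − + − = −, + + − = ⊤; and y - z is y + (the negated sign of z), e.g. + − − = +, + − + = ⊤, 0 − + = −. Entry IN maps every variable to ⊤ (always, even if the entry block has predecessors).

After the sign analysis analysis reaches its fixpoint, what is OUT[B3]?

Fixpoint table:
  B0:  IN=(all ⊤)  OUT={b:+; rest ⊤}
  B1:  IN={b:+; rest ⊤}  OUT={a:+, b:+; rest ⊤}
  B2:  IN={a:+, b:+; rest ⊤}  OUT={a:+, b:+, c:+; rest ⊤}
  B3:  IN={a:+, b:+, c:+; rest ⊤}  OUT={a:+, b:+, c:+; rest ⊤}
  B4:  IN={a:+, b:+, c:+; rest ⊤}  OUT={a:+, b:+; rest ⊤}
  B5:  IN={a:+, b:+; rest ⊤}  OUT={b:+, d:+; rest ⊤}
  B6:  IN={b:+, d:+; rest ⊤}  OUT={b:+, d:+; rest ⊤}
  B7:  IN={b:+; rest ⊤}  OUT={b:+; rest ⊤}

Merge at B3: IN[B3] = OUT[B2] = {a: +, b: +, c: +, d: ⊤, e: ⊤, f: ⊤}
Applying B3's transfer function to that IN value gives OUT[B3] (row B3 above).

Answer: {a: +, b: +, c: +, d: ⊤, e: ⊤, f: ⊤}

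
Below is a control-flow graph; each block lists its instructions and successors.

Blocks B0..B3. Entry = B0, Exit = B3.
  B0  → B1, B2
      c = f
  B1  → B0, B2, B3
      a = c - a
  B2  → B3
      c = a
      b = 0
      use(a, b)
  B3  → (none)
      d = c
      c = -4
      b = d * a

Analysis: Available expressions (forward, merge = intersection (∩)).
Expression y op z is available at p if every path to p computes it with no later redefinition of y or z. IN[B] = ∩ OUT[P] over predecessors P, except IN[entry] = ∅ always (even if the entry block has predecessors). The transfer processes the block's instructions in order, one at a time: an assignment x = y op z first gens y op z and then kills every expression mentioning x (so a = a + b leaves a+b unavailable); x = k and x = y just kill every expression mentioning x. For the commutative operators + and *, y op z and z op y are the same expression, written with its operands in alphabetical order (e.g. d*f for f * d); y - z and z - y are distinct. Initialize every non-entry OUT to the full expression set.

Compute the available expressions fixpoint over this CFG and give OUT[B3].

Converged values:
  B0:   IN={}   OUT={}
  B1:   IN={}   OUT={}
  B2:   IN={}   OUT={}
  B3:   IN={}   OUT={a*d}

Merge at B3: IN[B3] = OUT[B1] ∩ OUT[B2] = {}
Applying B3's transfer function to that IN value gives OUT[B3] (row B3 above).

Answer: {a*d}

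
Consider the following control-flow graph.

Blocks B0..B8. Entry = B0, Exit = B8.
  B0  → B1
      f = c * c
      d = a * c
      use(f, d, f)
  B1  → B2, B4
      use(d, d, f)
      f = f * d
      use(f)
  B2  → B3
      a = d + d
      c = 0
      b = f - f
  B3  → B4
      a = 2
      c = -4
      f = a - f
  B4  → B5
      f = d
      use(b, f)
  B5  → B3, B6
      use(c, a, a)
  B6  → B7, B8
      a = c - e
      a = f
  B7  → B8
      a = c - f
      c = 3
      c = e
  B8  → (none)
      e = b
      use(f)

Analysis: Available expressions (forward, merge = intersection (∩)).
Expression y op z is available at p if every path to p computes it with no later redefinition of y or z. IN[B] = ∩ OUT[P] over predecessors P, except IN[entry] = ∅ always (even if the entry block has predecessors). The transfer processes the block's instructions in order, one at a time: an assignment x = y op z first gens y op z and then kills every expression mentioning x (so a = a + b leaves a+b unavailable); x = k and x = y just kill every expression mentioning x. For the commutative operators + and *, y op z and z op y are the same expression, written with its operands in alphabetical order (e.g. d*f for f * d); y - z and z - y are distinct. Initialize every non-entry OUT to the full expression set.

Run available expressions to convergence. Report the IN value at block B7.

Fixpoint table:
  B0:   IN={}   OUT={a*c, c*c}
  B1:   IN={a*c, c*c}   OUT={a*c, c*c}
  B2:   IN={a*c, c*c}   OUT={d+d, f-f}
  B3:   IN={}   OUT={}
  B4:   IN={}   OUT={}
  B5:   IN={}   OUT={}
  B6:   IN={}   OUT={c-e}
  B7:   IN={c-e}   OUT={}
  B8:   IN={}   OUT={}

Merge at B7: IN[B7] = OUT[B6] = {c-e}

Answer: {c-e}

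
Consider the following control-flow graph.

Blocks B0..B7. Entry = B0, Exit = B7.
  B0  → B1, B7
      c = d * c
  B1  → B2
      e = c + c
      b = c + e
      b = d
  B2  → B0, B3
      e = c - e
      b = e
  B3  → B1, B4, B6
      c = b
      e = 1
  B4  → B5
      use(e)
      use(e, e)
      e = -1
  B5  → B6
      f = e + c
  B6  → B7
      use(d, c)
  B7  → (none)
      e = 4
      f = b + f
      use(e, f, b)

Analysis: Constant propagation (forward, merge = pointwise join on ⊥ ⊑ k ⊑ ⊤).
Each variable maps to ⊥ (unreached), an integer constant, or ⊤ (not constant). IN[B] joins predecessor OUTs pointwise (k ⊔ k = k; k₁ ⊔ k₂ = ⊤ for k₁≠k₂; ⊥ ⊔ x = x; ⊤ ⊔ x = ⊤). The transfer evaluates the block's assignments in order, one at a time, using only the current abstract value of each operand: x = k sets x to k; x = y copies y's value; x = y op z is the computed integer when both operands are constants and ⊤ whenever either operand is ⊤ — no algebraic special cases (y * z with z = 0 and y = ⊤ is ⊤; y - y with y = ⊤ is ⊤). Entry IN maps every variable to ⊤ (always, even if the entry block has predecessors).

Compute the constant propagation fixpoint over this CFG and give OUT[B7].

Answer: {a: ⊤, b: ⊤, c: ⊤, d: ⊤, e: 4, f: ⊤}

Working:
Per-block solution:
  B0:   IN=(all ⊤)   OUT=(all ⊤)
  B1:   IN=(all ⊤)   OUT=(all ⊤)
  B2:   IN=(all ⊤)   OUT=(all ⊤)
  B3:   IN=(all ⊤)   OUT={e:1; rest ⊤}
  B4:   IN={e:1; rest ⊤}   OUT={e:-1; rest ⊤}
  B5:   IN={e:-1; rest ⊤}   OUT={e:-1; rest ⊤}
  B6:   IN=(all ⊤)   OUT=(all ⊤)
  B7:   IN=(all ⊤)   OUT={e:4; rest ⊤}

Merge at B7: IN[B7] = OUT[B0] ⊔ OUT[B6] = {a: ⊤, b: ⊤, c: ⊤, d: ⊤, e: ⊤, f: ⊤}
Applying B7's transfer function to that IN value gives OUT[B7] (row B7 above).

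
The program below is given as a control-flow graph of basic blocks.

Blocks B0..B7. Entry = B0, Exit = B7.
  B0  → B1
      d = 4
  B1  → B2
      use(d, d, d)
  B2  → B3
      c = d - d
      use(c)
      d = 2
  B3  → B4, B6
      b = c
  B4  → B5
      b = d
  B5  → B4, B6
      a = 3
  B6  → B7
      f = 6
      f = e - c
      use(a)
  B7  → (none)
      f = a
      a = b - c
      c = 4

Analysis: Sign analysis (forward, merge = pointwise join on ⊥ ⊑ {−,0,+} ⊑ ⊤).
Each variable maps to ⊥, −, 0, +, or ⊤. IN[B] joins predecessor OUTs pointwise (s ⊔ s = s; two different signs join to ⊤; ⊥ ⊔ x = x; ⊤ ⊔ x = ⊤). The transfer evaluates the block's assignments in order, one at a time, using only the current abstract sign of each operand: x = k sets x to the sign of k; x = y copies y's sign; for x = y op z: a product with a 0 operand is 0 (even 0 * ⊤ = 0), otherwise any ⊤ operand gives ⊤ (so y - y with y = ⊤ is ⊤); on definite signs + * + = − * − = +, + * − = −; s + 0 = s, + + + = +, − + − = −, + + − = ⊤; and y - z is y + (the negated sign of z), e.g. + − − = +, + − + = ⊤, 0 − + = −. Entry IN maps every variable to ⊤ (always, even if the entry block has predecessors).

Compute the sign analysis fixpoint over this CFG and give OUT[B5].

Answer: {a: +, b: +, c: ⊤, d: +, e: ⊤, f: ⊤}

Derivation:
Per-block solution:
  B0:  IN=(all ⊤)  OUT={d:+; rest ⊤}
  B1:  IN={d:+; rest ⊤}  OUT={d:+; rest ⊤}
  B2:  IN={d:+; rest ⊤}  OUT={d:+; rest ⊤}
  B3:  IN={d:+; rest ⊤}  OUT={d:+; rest ⊤}
  B4:  IN={d:+; rest ⊤}  OUT={b:+, d:+; rest ⊤}
  B5:  IN={b:+, d:+; rest ⊤}  OUT={a:+, b:+, d:+; rest ⊤}
  B6:  IN={d:+; rest ⊤}  OUT={d:+; rest ⊤}
  B7:  IN={d:+; rest ⊤}  OUT={c:+, d:+; rest ⊤}

Merge at B5: IN[B5] = OUT[B4] = {a: ⊤, b: +, c: ⊤, d: +, e: ⊤, f: ⊤}
Applying B5's transfer function to that IN value gives OUT[B5] (row B5 above).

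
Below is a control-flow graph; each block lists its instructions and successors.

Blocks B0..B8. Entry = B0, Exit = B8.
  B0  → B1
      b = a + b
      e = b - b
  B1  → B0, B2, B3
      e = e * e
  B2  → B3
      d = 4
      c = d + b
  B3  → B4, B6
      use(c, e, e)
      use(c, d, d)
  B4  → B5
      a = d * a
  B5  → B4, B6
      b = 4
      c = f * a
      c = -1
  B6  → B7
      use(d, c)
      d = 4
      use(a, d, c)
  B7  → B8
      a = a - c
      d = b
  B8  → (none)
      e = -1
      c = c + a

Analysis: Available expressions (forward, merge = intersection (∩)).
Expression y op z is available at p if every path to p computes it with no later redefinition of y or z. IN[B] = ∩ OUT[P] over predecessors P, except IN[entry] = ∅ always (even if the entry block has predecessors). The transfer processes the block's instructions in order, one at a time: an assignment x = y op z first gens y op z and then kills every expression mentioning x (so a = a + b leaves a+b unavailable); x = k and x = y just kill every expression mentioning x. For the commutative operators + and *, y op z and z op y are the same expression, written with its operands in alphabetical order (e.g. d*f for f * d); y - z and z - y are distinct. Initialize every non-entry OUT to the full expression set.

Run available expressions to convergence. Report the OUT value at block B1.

Converged values:
  B0: | IN={} | OUT={b-b}
  B1: | IN={b-b} | OUT={b-b}
  B2: | IN={b-b} | OUT={b+d, b-b}
  B3: | IN={b-b} | OUT={b-b}
  B4: | IN={} | OUT={}
  B5: | IN={} | OUT={a*f}
  B6: | IN={} | OUT={}
  B7: | IN={} | OUT={}
  B8: | IN={} | OUT={}

Merge at B1: IN[B1] = OUT[B0] = {b-b}
Applying B1's transfer function to that IN value gives OUT[B1] (row B1 above).

Answer: {b-b}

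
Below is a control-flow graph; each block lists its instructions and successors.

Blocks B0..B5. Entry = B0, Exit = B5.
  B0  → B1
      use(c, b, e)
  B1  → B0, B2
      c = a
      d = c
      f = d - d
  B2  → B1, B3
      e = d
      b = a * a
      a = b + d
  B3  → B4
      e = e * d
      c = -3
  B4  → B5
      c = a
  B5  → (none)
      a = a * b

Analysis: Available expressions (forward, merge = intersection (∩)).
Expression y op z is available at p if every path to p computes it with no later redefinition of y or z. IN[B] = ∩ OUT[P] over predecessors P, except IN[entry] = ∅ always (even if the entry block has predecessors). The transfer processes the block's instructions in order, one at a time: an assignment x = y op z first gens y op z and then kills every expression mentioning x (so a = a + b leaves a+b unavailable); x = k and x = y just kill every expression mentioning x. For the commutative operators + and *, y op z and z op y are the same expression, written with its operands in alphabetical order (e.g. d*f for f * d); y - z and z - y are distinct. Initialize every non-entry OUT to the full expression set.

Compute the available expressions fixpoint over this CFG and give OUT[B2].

Answer: {b+d, d-d}

Derivation:
Fixpoint table:
  B0:  IN={}  OUT={}
  B1:  IN={}  OUT={d-d}
  B2:  IN={d-d}  OUT={b+d, d-d}
  B3:  IN={b+d, d-d}  OUT={b+d, d-d}
  B4:  IN={b+d, d-d}  OUT={b+d, d-d}
  B5:  IN={b+d, d-d}  OUT={b+d, d-d}

Merge at B2: IN[B2] = OUT[B1] = {d-d}
Applying B2's transfer function to that IN value gives OUT[B2] (row B2 above).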